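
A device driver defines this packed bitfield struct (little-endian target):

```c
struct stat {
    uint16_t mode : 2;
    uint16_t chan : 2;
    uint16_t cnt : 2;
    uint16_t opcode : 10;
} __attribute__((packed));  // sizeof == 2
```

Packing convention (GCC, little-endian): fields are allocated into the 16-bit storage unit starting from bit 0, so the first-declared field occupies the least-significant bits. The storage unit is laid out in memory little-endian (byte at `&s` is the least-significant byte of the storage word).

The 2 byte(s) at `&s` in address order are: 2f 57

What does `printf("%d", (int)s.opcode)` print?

[0]=0x2f [1]=0x57 (little-endian) → word 0x572f
mode:2 @ bit 0 → (0x572f>>0)&0x3 = 0x3
chan:2 @ bit 2 → (0x572f>>2)&0x3 = 0x3
cnt:2 @ bit 4 → (0x572f>>4)&0x3 = 0x2
opcode:10 @ bit 6 → (0x572f>>6)&0x3ff = 0x15c  ←

348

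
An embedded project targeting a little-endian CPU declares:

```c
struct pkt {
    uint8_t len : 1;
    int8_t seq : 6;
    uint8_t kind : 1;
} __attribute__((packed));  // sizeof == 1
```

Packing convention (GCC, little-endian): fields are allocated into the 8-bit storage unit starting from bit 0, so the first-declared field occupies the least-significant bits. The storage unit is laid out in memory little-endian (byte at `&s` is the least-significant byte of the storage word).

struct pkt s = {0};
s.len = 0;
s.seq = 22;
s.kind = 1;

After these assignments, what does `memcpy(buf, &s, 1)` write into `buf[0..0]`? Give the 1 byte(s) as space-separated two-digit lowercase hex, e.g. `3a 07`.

ac

len (1b) val=0 bits=0x0 at bit 0: 0x00
seq (6b) val=22 bits=0x16 at bit 1: 0x2c
kind (1b) val=1 bits=0x1 at bit 7: 0xac
word = 0xac → little-endian bytes:
  [0]=0xac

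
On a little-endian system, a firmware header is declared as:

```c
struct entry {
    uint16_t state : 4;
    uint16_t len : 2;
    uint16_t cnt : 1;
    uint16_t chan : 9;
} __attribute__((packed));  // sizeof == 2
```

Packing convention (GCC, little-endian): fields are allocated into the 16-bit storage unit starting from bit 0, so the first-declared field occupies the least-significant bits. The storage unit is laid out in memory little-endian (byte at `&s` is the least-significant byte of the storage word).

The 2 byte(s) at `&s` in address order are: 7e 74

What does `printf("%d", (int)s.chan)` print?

[0]=0x7e [1]=0x74 (little-endian) → word 0x747e
state:4 @ bit 0 → (0x747e>>0)&0xf = 0xe
len:2 @ bit 4 → (0x747e>>4)&0x3 = 0x3
cnt:1 @ bit 6 → (0x747e>>6)&0x1 = 0x1
chan:9 @ bit 7 → (0x747e>>7)&0x1ff = 0xe8  ←

232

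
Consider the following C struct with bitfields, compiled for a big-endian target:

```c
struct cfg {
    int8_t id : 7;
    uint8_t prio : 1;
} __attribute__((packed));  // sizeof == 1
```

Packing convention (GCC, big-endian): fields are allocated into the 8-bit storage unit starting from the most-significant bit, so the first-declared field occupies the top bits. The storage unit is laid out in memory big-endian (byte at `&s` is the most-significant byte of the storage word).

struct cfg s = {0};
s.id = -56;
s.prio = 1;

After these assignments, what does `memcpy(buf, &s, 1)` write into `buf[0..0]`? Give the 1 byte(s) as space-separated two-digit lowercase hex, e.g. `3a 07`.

91

[1+:7] id=-56 & 0x7f = 0x48; word=0x90
[0+:1] prio=1 & 0x1 = 0x1; word=0x91
word = 0x91 → big-endian bytes:
  [0]=0x91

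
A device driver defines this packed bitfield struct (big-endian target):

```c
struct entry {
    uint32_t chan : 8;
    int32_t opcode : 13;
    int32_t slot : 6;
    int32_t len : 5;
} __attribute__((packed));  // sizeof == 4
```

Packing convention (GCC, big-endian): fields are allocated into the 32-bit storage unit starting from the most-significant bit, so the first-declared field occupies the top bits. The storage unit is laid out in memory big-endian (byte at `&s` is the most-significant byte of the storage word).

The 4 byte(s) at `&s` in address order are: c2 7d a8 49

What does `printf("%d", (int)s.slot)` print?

[0]=0xc2 [1]=0x7d [2]=0xa8 [3]=0x49 (big-endian) → word 0xc27da849
chan:8 @ bit 24 → (0xc27da849>>24)&0xff = 0xc2
opcode:13 @ bit 11 → (0xc27da849>>11)&0x1fff = 0xfb5
slot:6 @ bit 5 → (0xc27da849>>5)&0x3f = 0x2  ←
len:5 @ bit 0 → (0xc27da849>>0)&0x1f = 0x9
slot signed 6b, MSB=0: value = 2

2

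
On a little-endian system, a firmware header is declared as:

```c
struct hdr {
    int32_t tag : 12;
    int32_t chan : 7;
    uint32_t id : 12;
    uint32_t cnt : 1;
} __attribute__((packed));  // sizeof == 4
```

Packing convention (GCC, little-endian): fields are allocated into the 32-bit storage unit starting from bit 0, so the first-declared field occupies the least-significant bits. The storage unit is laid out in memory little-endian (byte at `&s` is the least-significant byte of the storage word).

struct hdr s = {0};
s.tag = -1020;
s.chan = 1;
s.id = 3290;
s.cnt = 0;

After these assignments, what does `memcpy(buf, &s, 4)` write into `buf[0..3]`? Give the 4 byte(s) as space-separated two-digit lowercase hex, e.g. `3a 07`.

tag:12 = -1020 → 0xc04 << 0 → word 0x00000c04
chan:7 = 1 → 0x1 << 12 → word 0x00001c04
id:12 = 3290 → 0xcda << 19 → word 0x66d01c04
cnt:1 = 0 → 0x0 << 31 → word 0x66d01c04
word = 0x66d01c04 → little-endian bytes:
  [0]=0x04  [1]=0x1c  [2]=0xd0  [3]=0x66

04 1c d0 66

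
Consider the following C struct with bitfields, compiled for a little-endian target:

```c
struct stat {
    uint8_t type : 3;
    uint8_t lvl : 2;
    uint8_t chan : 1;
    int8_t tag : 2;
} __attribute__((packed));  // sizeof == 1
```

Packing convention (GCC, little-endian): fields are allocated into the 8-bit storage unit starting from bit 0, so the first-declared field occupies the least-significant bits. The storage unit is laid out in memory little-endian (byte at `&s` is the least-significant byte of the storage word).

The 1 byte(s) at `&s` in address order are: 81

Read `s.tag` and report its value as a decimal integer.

[0]=0x81 (little-endian) → word 0x81
type [0+:3] = (word>>0) & 0x7 = 1
lvl [3+:2] = (word>>3) & 0x3 = 0
chan [5+:1] = (word>>5) & 0x1 = 0
tag [6+:2] = (word>>6) & 0x3 = 2  ←
tag signed 2b, MSB=1: 2 - 4 = -2

-2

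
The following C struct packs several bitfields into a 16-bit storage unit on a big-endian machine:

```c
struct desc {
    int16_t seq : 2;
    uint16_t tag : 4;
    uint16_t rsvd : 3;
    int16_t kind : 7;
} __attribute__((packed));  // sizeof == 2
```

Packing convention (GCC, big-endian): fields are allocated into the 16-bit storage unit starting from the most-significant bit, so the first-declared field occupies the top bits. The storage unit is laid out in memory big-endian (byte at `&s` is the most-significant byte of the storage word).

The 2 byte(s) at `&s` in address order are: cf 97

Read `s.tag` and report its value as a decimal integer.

[0]=0xcf [1]=0x97 (big-endian) → word 0xcf97
seq:2 @ bit 14 → (0xcf97>>14)&0x3 = 0x3
tag:4 @ bit 10 → (0xcf97>>10)&0xf = 0x3  ←
rsvd:3 @ bit 7 → (0xcf97>>7)&0x7 = 0x7
kind:7 @ bit 0 → (0xcf97>>0)&0x7f = 0x17

3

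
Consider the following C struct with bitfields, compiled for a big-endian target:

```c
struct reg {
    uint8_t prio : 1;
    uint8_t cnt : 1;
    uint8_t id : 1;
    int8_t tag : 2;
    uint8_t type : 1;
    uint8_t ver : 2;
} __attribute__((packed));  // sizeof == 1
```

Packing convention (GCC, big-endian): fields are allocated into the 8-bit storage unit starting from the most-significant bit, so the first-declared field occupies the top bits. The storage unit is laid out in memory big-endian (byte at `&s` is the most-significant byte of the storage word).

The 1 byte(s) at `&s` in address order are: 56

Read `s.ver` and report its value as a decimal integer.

[0]=0x56 (big-endian) → word 0x56
prio:1 @ bit 7 → (0x56>>7)&0x1 = 0x0
cnt:1 @ bit 6 → (0x56>>6)&0x1 = 0x1
id:1 @ bit 5 → (0x56>>5)&0x1 = 0x0
tag:2 @ bit 3 → (0x56>>3)&0x3 = 0x2
type:1 @ bit 2 → (0x56>>2)&0x1 = 0x1
ver:2 @ bit 0 → (0x56>>0)&0x3 = 0x2  ←

2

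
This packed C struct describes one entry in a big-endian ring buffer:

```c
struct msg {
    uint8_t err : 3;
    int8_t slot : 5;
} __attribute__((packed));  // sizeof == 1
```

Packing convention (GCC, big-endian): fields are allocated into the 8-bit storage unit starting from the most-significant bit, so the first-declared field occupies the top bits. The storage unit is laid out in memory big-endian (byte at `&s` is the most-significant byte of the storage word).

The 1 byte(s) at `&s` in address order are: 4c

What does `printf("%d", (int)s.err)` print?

2

[0]=0x4c (big-endian) → word 0x4c
err [5+:3] = (word>>5) & 0x7 = 2  ←
slot [0+:5] = (word>>0) & 0x1f = 12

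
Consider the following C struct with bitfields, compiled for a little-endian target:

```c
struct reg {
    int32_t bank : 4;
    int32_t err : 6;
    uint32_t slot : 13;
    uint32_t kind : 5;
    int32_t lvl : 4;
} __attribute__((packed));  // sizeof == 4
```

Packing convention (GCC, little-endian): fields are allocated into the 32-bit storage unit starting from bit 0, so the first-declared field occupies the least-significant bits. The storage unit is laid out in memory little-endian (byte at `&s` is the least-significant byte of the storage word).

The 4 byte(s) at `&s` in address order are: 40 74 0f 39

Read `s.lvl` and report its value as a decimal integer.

3

[0]=0x40 [1]=0x74 [2]=0x0f [3]=0x39 (little-endian) → word 0x390f7440
bank:4 @ bit 0 → (0x390f7440>>0)&0xf = 0x0
err:6 @ bit 4 → (0x390f7440>>4)&0x3f = 0x4
slot:13 @ bit 10 → (0x390f7440>>10)&0x1fff = 0x3dd
kind:5 @ bit 23 → (0x390f7440>>23)&0x1f = 0x12
lvl:4 @ bit 28 → (0x390f7440>>28)&0xf = 0x3  ←
lvl signed 4b, MSB=0: value = 3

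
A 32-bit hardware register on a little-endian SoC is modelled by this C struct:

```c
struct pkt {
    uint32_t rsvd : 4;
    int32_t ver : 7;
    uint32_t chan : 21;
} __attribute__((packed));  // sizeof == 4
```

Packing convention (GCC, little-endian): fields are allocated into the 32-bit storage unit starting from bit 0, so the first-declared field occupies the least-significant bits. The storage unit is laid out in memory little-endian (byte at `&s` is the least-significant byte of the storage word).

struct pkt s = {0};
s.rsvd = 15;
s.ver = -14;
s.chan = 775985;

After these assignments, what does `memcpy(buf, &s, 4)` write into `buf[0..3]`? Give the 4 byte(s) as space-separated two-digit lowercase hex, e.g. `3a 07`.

2f 8f b9 5e

[0+:4] rsvd=15 & 0xf = 0xf; word=0x0000000f
[4+:7] ver=-14 & 0x7f = 0x72; word=0x0000072f
[11+:21] chan=775985 & 0x1fffff = 0xbd731; word=0x5eb98f2f
word = 0x5eb98f2f → little-endian bytes:
  [0]=0x2f  [1]=0x8f  [2]=0xb9  [3]=0x5e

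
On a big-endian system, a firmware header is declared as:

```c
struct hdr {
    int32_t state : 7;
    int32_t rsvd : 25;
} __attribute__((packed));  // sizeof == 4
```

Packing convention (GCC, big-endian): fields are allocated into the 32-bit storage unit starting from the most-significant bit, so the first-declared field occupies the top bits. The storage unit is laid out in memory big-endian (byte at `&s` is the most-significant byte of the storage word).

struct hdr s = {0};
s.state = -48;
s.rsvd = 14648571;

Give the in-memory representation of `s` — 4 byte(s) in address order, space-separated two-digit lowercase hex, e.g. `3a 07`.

state (7b) val=-48 bits=0x50 at bit 25: 0xa0000000
rsvd (25b) val=14648571 bits=0xdf84fb at bit 0: 0xa0df84fb
word = 0xa0df84fb → big-endian bytes:
  [0]=0xa0  [1]=0xdf  [2]=0x84  [3]=0xfb

a0 df 84 fb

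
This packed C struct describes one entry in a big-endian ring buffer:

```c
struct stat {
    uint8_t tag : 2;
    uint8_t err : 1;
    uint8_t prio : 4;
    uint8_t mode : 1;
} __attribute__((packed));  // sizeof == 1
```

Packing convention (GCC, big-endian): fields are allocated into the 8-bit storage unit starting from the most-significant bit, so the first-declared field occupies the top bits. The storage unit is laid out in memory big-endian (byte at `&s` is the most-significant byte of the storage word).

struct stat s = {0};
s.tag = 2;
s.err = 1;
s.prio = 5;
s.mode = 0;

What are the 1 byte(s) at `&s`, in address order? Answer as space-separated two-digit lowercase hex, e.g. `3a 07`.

tag:2 = 2 → 0x2 << 6 → word 0x80
err:1 = 1 → 0x1 << 5 → word 0xa0
prio:4 = 5 → 0x5 << 1 → word 0xaa
mode:1 = 0 → 0x0 << 0 → word 0xaa
word = 0xaa → big-endian bytes:
  [0]=0xaa

aa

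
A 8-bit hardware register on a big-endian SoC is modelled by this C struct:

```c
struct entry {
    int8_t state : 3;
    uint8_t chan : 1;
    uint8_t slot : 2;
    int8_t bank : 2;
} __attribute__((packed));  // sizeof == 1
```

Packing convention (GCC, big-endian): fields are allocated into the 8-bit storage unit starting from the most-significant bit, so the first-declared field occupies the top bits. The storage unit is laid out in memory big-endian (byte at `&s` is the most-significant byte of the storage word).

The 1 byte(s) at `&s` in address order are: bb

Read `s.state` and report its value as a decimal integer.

-3

[0]=0xbb (big-endian) → word 0xbb
state:3 @ bit 5 → (0xbb>>5)&0x7 = 0x5  ←
chan:1 @ bit 4 → (0xbb>>4)&0x1 = 0x1
slot:2 @ bit 2 → (0xbb>>2)&0x3 = 0x2
bank:2 @ bit 0 → (0xbb>>0)&0x3 = 0x3
state signed 3b, MSB=1: 5 - 8 = -3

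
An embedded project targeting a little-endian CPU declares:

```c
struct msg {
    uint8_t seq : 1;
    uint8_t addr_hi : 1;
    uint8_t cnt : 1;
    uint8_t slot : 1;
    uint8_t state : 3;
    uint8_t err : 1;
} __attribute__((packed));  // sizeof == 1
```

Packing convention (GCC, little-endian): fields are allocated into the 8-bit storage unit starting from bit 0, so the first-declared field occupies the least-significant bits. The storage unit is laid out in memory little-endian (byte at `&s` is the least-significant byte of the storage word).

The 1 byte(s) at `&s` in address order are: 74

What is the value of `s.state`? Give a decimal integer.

7

[0]=0x74 (little-endian) → word 0x74
seq:1 @ bit 0 → (0x74>>0)&0x1 = 0x0
addr_hi:1 @ bit 1 → (0x74>>1)&0x1 = 0x0
cnt:1 @ bit 2 → (0x74>>2)&0x1 = 0x1
slot:1 @ bit 3 → (0x74>>3)&0x1 = 0x0
state:3 @ bit 4 → (0x74>>4)&0x7 = 0x7  ←
err:1 @ bit 7 → (0x74>>7)&0x1 = 0x0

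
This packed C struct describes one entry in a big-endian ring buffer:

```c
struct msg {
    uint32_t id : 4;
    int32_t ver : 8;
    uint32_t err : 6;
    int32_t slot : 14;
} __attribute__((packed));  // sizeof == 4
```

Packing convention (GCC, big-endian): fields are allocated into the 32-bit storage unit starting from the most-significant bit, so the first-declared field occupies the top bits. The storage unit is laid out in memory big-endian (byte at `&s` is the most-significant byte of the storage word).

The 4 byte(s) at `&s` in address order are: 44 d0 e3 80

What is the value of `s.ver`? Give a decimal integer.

77

[0]=0x44 [1]=0xd0 [2]=0xe3 [3]=0x80 (big-endian) → word 0x44d0e380
id [28+:4] = (word>>28) & 0xf = 4
ver [20+:8] = (word>>20) & 0xff = 77  ←
err [14+:6] = (word>>14) & 0x3f = 3
slot [0+:14] = (word>>0) & 0x3fff = 9088
ver signed 8b, MSB=0: value = 77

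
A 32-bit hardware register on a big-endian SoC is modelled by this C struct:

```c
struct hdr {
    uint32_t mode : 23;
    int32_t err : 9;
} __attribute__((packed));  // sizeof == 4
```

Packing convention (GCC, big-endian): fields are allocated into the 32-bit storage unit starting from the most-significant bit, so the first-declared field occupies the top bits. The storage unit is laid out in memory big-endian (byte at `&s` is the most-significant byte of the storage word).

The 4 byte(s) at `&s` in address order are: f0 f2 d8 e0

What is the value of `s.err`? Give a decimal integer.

224

[0]=0xf0 [1]=0xf2 [2]=0xd8 [3]=0xe0 (big-endian) → word 0xf0f2d8e0
mode [9+:23] = (word>>9) & 0x7fffff = 7895404
err [0+:9] = (word>>0) & 0x1ff = 224  ←
err signed 9b, MSB=0: value = 224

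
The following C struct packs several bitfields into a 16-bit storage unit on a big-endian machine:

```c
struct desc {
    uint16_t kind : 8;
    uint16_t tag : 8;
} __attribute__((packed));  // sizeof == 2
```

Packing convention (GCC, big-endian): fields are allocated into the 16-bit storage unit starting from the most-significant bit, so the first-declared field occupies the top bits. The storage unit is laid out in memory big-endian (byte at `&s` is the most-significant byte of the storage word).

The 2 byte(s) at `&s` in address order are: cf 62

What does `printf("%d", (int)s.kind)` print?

[0]=0xcf [1]=0x62 (big-endian) → word 0xcf62
kind:8 @ bit 8 → (0xcf62>>8)&0xff = 0xcf  ←
tag:8 @ bit 0 → (0xcf62>>0)&0xff = 0x62

207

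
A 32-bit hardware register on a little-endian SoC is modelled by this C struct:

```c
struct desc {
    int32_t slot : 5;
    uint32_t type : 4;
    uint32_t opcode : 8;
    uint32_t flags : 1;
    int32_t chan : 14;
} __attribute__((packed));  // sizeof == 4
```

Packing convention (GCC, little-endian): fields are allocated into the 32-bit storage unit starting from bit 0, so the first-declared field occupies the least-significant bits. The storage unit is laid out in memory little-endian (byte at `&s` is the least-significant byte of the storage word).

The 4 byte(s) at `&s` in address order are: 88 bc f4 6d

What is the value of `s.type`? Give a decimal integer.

[0]=0x88 [1]=0xbc [2]=0xf4 [3]=0x6d (little-endian) → word 0x6df4bc88
slot:5 @ bit 0 → (0x6df4bc88>>0)&0x1f = 0x8
type:4 @ bit 5 → (0x6df4bc88>>5)&0xf = 0x4  ←
opcode:8 @ bit 9 → (0x6df4bc88>>9)&0xff = 0x5e
flags:1 @ bit 17 → (0x6df4bc88>>17)&0x1 = 0x0
chan:14 @ bit 18 → (0x6df4bc88>>18)&0x3fff = 0x1b7d

4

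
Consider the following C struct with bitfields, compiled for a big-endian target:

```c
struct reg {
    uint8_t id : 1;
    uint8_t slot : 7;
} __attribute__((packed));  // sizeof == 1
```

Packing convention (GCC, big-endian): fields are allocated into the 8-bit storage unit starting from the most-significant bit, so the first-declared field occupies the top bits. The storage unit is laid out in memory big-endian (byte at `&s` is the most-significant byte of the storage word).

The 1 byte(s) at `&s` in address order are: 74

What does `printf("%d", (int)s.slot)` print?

[0]=0x74 (big-endian) → word 0x74
id:1 @ bit 7 → (0x74>>7)&0x1 = 0x0
slot:7 @ bit 0 → (0x74>>0)&0x7f = 0x74  ←

116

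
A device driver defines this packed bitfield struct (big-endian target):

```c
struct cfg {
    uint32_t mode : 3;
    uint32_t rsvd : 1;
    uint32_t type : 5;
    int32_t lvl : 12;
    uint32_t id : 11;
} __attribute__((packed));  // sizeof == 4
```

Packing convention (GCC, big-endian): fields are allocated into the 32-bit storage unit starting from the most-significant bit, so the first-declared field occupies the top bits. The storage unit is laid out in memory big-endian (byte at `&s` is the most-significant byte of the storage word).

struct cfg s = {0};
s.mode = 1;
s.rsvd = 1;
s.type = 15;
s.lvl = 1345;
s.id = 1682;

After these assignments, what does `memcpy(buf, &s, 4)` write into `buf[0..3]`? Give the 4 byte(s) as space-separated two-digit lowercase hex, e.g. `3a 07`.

37 aa 0e 92

mode (3b) val=1 bits=0x1 at bit 29: 0x20000000
rsvd (1b) val=1 bits=0x1 at bit 28: 0x30000000
type (5b) val=15 bits=0xf at bit 23: 0x37800000
lvl (12b) val=1345 bits=0x541 at bit 11: 0x37aa0800
id (11b) val=1682 bits=0x692 at bit 0: 0x37aa0e92
word = 0x37aa0e92 → big-endian bytes:
  [0]=0x37  [1]=0xaa  [2]=0x0e  [3]=0x92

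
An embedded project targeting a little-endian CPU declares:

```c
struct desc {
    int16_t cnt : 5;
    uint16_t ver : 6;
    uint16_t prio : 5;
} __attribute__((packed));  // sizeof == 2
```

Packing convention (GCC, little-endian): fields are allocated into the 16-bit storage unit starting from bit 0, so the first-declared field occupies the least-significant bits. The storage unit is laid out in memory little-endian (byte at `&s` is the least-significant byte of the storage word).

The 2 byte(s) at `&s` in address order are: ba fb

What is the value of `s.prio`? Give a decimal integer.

31

[0]=0xba [1]=0xfb (little-endian) → word 0xfbba
cnt:5 @ bit 0 → (0xfbba>>0)&0x1f = 0x1a
ver:6 @ bit 5 → (0xfbba>>5)&0x3f = 0x1d
prio:5 @ bit 11 → (0xfbba>>11)&0x1f = 0x1f  ←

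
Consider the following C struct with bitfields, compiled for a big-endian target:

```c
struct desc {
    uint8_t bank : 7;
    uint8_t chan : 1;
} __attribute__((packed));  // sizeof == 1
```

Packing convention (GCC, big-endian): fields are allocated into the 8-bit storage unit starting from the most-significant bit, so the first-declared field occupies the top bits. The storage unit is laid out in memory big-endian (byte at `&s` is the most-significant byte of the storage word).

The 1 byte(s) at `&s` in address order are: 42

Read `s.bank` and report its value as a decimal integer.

33

[0]=0x42 (big-endian) → word 0x42
bank [1+:7] = (word>>1) & 0x7f = 33  ←
chan [0+:1] = (word>>0) & 0x1 = 0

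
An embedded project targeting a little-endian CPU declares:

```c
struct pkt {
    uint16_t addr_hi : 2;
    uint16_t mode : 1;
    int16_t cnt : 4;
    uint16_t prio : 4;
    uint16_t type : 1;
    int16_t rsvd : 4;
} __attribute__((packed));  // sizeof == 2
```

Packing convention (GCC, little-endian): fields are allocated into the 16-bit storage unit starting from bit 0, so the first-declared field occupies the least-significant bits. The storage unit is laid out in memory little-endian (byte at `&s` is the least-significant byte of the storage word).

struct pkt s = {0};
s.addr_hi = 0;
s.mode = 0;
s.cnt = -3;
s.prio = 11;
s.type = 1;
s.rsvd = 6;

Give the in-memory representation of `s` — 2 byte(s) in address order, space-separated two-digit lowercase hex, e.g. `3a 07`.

[0+:2] addr_hi=0 & 0x3 = 0x0; word=0x0000
[2+:1] mode=0 & 0x1 = 0x0; word=0x0000
[3+:4] cnt=-3 & 0xf = 0xd; word=0x0068
[7+:4] prio=11 & 0xf = 0xb; word=0x05e8
[11+:1] type=1 & 0x1 = 0x1; word=0x0de8
[12+:4] rsvd=6 & 0xf = 0x6; word=0x6de8
word = 0x6de8 → little-endian bytes:
  [0]=0xe8  [1]=0x6d

e8 6d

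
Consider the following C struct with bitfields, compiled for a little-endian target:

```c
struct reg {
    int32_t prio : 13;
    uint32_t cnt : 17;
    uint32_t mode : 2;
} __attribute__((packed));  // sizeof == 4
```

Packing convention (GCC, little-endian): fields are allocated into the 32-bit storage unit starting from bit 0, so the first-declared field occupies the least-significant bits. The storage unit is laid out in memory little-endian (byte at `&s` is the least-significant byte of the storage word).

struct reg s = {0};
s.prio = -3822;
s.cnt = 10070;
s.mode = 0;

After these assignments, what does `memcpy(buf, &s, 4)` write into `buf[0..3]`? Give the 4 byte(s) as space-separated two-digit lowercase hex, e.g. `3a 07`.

12 d1 ea 04

prio:13 = -3822 → 0x1112 << 0 → word 0x00001112
cnt:17 = 10070 → 0x2756 << 13 → word 0x04ead112
mode:2 = 0 → 0x0 << 30 → word 0x04ead112
word = 0x04ead112 → little-endian bytes:
  [0]=0x12  [1]=0xd1  [2]=0xea  [3]=0x04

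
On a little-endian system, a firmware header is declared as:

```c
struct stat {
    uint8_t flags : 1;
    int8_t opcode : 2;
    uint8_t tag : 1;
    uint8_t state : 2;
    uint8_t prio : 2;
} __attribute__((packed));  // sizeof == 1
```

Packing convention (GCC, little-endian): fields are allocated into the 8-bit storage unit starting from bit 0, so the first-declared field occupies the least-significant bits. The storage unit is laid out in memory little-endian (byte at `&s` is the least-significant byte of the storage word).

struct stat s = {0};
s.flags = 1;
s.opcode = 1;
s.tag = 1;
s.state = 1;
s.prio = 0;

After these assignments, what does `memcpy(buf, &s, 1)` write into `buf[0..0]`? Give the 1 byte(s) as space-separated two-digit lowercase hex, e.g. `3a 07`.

[0+:1] flags=1 & 0x1 = 0x1; word=0x01
[1+:2] opcode=1 & 0x3 = 0x1; word=0x03
[3+:1] tag=1 & 0x1 = 0x1; word=0x0b
[4+:2] state=1 & 0x3 = 0x1; word=0x1b
[6+:2] prio=0 & 0x3 = 0x0; word=0x1b
word = 0x1b → little-endian bytes:
  [0]=0x1b

1b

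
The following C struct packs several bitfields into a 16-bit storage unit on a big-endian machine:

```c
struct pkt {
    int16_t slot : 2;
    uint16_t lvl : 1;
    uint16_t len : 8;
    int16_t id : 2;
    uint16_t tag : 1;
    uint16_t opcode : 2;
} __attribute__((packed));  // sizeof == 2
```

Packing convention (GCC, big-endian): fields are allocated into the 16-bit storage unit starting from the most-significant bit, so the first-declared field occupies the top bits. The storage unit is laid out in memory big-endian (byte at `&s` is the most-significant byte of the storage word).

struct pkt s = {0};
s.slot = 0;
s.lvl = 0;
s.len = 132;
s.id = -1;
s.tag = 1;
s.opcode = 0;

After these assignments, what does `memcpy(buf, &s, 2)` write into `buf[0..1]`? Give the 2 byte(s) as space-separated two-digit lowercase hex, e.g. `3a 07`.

10 9c

slot (2b) val=0 bits=0x0 at bit 14: 0x0000
lvl (1b) val=0 bits=0x0 at bit 13: 0x0000
len (8b) val=132 bits=0x84 at bit 5: 0x1080
id (2b) val=-1 bits=0x3 at bit 3: 0x1098
tag (1b) val=1 bits=0x1 at bit 2: 0x109c
opcode (2b) val=0 bits=0x0 at bit 0: 0x109c
word = 0x109c → big-endian bytes:
  [0]=0x10  [1]=0x9c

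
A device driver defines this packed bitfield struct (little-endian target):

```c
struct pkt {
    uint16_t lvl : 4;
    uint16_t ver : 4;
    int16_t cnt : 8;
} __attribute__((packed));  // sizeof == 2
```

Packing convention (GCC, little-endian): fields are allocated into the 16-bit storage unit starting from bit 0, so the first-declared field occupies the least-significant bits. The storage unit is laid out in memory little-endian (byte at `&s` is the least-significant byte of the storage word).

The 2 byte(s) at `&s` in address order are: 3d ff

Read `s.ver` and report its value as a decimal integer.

3

[0]=0x3d [1]=0xff (little-endian) → word 0xff3d
lvl [0+:4] = (word>>0) & 0xf = 13
ver [4+:4] = (word>>4) & 0xf = 3  ←
cnt [8+:8] = (word>>8) & 0xff = 255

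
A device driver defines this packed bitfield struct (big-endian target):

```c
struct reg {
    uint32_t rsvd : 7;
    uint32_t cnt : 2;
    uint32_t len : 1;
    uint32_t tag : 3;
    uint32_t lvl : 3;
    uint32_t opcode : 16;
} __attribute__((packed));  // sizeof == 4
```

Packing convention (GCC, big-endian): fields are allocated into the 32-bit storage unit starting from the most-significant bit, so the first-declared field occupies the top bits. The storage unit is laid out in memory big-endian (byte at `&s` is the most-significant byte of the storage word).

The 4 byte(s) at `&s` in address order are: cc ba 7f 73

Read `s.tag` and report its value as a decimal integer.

7

[0]=0xcc [1]=0xba [2]=0x7f [3]=0x73 (big-endian) → word 0xccba7f73
rsvd [25+:7] = (word>>25) & 0x7f = 102
cnt [23+:2] = (word>>23) & 0x3 = 1
len [22+:1] = (word>>22) & 0x1 = 0
tag [19+:3] = (word>>19) & 0x7 = 7  ←
lvl [16+:3] = (word>>16) & 0x7 = 2
opcode [0+:16] = (word>>0) & 0xffff = 32627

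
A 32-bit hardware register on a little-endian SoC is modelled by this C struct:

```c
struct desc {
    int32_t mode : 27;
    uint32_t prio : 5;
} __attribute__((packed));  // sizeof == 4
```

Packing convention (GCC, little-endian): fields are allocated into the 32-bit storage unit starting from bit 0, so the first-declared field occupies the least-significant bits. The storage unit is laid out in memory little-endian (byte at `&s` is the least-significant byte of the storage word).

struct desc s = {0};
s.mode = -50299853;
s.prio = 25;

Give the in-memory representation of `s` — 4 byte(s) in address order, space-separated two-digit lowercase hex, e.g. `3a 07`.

[0+:27] mode=-50299853 & 0x7ffffff = 0x5007c33; word=0x05007c33
[27+:5] prio=25 & 0x1f = 0x19; word=0xcd007c33
word = 0xcd007c33 → little-endian bytes:
  [0]=0x33  [1]=0x7c  [2]=0x00  [3]=0xcd

33 7c 00 cd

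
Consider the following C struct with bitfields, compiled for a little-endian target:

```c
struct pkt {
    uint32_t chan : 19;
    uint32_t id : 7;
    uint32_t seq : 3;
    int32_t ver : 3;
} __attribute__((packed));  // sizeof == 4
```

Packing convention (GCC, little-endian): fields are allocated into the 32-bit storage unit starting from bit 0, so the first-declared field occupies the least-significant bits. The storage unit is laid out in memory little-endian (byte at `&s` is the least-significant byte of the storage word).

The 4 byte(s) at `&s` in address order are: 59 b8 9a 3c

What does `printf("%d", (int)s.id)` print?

19

[0]=0x59 [1]=0xb8 [2]=0x9a [3]=0x3c (little-endian) → word 0x3c9ab859
chan:19 @ bit 0 → (0x3c9ab859>>0)&0x7ffff = 0x2b859
id:7 @ bit 19 → (0x3c9ab859>>19)&0x7f = 0x13  ←
seq:3 @ bit 26 → (0x3c9ab859>>26)&0x7 = 0x7
ver:3 @ bit 29 → (0x3c9ab859>>29)&0x7 = 0x1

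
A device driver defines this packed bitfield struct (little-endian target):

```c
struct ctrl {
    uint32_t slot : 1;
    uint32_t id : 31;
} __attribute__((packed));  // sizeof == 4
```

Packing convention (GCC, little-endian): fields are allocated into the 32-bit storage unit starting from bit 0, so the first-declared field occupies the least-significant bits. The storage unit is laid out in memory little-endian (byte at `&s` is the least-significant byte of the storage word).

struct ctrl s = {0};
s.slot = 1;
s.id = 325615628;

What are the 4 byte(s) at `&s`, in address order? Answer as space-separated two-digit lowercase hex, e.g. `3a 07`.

slot:1 = 1 → 0x1 << 0 → word 0x00000001
id:31 = 325615628 → 0x1368800c << 1 → word 0x26d10019
word = 0x26d10019 → little-endian bytes:
  [0]=0x19  [1]=0x00  [2]=0xd1  [3]=0x26

19 00 d1 26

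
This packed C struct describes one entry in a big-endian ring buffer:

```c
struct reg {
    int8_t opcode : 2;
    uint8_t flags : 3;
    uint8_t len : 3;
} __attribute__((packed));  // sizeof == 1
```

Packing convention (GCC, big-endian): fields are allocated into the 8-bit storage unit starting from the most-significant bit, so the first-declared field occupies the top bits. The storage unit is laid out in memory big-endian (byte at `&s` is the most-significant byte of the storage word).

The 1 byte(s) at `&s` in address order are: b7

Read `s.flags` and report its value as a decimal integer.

[0]=0xb7 (big-endian) → word 0xb7
opcode [6+:2] = (word>>6) & 0x3 = 2
flags [3+:3] = (word>>3) & 0x7 = 6  ←
len [0+:3] = (word>>0) & 0x7 = 7

6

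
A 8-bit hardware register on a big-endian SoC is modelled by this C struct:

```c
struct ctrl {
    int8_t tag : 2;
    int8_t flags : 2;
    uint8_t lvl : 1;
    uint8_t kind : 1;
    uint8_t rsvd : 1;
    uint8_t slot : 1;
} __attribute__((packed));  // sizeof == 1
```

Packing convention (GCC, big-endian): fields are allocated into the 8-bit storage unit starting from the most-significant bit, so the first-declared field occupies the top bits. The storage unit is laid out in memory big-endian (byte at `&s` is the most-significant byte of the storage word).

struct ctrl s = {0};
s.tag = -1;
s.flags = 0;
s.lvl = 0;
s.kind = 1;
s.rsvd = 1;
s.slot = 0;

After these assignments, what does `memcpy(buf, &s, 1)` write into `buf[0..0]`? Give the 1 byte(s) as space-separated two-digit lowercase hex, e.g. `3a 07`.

tag:2 = -1 → 0x3 << 6 → word 0xc0
flags:2 = 0 → 0x0 << 4 → word 0xc0
lvl:1 = 0 → 0x0 << 3 → word 0xc0
kind:1 = 1 → 0x1 << 2 → word 0xc4
rsvd:1 = 1 → 0x1 << 1 → word 0xc6
slot:1 = 0 → 0x0 << 0 → word 0xc6
word = 0xc6 → big-endian bytes:
  [0]=0xc6

c6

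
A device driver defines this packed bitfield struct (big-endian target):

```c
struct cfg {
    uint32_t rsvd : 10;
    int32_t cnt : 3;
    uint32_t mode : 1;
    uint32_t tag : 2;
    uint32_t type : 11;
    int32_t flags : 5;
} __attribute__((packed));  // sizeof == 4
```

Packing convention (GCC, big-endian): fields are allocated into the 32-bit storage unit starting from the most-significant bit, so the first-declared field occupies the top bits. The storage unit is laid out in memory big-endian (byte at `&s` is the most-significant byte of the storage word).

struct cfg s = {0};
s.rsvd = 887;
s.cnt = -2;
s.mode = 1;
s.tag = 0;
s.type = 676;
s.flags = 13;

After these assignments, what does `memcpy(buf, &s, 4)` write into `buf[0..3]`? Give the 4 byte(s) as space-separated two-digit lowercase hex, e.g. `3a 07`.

rsvd (10b) val=887 bits=0x377 at bit 22: 0xddc00000
cnt (3b) val=-2 bits=0x6 at bit 19: 0xddf00000
mode (1b) val=1 bits=0x1 at bit 18: 0xddf40000
tag (2b) val=0 bits=0x0 at bit 16: 0xddf40000
type (11b) val=676 bits=0x2a4 at bit 5: 0xddf45480
flags (5b) val=13 bits=0xd at bit 0: 0xddf4548d
word = 0xddf4548d → big-endian bytes:
  [0]=0xdd  [1]=0xf4  [2]=0x54  [3]=0x8d

dd f4 54 8d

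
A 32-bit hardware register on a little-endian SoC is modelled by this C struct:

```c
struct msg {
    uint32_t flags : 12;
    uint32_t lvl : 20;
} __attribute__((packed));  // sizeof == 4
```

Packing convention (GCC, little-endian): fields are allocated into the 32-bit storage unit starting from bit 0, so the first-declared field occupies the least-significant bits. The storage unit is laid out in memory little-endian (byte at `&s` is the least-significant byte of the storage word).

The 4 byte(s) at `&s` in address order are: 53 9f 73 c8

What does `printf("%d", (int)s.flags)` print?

3923

[0]=0x53 [1]=0x9f [2]=0x73 [3]=0xc8 (little-endian) → word 0xc8739f53
flags:12 @ bit 0 → (0xc8739f53>>0)&0xfff = 0xf53  ←
lvl:20 @ bit 12 → (0xc8739f53>>12)&0xfffff = 0xc8739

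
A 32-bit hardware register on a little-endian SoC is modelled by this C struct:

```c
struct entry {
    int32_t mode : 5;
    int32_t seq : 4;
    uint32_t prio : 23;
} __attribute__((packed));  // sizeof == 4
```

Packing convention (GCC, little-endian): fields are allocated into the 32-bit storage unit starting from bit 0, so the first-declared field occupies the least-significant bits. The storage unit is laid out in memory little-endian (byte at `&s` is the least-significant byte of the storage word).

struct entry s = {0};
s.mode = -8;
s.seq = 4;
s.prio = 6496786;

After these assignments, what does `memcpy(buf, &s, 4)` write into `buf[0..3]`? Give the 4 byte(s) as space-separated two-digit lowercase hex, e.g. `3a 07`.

98 24 44 c6

mode:5 = -8 → 0x18 << 0 → word 0x00000018
seq:4 = 4 → 0x4 << 5 → word 0x00000098
prio:23 = 6496786 → 0x632212 << 9 → word 0xc6442498
word = 0xc6442498 → little-endian bytes:
  [0]=0x98  [1]=0x24  [2]=0x44  [3]=0xc6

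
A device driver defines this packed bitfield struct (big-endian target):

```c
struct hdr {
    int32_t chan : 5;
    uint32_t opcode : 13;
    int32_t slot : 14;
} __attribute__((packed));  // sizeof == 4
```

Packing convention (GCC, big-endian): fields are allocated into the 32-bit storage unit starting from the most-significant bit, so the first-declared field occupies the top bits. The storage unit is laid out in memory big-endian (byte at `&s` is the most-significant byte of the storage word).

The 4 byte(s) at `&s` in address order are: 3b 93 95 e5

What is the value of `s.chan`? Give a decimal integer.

[0]=0x3b [1]=0x93 [2]=0x95 [3]=0xe5 (big-endian) → word 0x3b9395e5
chan:5 @ bit 27 → (0x3b9395e5>>27)&0x1f = 0x7  ←
opcode:13 @ bit 14 → (0x3b9395e5>>14)&0x1fff = 0xe4e
slot:14 @ bit 0 → (0x3b9395e5>>0)&0x3fff = 0x15e5
chan signed 5b, MSB=0: value = 7

7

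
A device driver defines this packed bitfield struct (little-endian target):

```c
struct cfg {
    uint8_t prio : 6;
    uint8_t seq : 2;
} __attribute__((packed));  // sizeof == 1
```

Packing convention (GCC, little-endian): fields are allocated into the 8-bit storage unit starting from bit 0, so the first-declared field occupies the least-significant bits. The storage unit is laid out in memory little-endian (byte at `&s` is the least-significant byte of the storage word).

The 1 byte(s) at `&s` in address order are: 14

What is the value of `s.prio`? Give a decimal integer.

20

[0]=0x14 (little-endian) → word 0x14
prio:6 @ bit 0 → (0x14>>0)&0x3f = 0x14  ←
seq:2 @ bit 6 → (0x14>>6)&0x3 = 0x0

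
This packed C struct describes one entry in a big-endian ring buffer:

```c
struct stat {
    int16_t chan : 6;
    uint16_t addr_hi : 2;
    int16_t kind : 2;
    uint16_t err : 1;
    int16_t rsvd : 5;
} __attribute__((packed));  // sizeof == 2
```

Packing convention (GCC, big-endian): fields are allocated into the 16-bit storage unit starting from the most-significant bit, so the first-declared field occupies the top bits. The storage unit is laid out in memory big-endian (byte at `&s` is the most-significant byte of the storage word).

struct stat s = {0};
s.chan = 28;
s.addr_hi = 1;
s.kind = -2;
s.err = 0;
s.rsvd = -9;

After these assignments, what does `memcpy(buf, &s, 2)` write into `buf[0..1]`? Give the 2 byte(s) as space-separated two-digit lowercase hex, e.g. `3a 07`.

chan (6b) val=28 bits=0x1c at bit 10: 0x7000
addr_hi (2b) val=1 bits=0x1 at bit 8: 0x7100
kind (2b) val=-2 bits=0x2 at bit 6: 0x7180
err (1b) val=0 bits=0x0 at bit 5: 0x7180
rsvd (5b) val=-9 bits=0x17 at bit 0: 0x7197
word = 0x7197 → big-endian bytes:
  [0]=0x71  [1]=0x97

71 97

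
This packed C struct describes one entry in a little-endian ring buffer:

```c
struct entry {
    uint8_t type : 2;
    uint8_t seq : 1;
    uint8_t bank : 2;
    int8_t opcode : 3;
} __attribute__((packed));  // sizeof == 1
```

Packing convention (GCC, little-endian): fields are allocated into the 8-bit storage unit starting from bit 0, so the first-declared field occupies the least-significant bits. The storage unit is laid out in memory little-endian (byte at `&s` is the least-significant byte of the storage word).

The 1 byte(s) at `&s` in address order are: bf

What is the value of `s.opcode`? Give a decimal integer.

-3

[0]=0xbf (little-endian) → word 0xbf
type [0+:2] = (word>>0) & 0x3 = 3
seq [2+:1] = (word>>2) & 0x1 = 1
bank [3+:2] = (word>>3) & 0x3 = 3
opcode [5+:3] = (word>>5) & 0x7 = 5  ←
opcode signed 3b, MSB=1: 5 - 8 = -3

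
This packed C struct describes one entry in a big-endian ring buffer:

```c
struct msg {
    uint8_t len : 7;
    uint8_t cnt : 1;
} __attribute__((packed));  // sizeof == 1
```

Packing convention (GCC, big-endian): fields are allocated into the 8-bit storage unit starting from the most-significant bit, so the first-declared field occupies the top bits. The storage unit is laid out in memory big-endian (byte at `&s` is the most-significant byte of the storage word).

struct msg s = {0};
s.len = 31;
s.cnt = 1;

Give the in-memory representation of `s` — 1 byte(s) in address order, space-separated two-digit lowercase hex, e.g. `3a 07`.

len:7 = 31 → 0x1f << 1 → word 0x3e
cnt:1 = 1 → 0x1 << 0 → word 0x3f
word = 0x3f → big-endian bytes:
  [0]=0x3f

3f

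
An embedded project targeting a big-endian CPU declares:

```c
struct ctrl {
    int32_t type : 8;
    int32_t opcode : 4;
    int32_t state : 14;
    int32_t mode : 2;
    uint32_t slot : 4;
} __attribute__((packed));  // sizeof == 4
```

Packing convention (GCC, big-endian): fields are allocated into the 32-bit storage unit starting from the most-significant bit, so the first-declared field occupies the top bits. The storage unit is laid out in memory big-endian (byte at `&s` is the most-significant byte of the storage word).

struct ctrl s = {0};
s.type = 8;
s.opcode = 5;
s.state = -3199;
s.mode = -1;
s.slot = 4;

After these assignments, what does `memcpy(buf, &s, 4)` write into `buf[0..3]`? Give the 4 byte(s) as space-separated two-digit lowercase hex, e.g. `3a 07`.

08 5c e0 74

type (8b) val=8 bits=0x8 at bit 24: 0x08000000
opcode (4b) val=5 bits=0x5 at bit 20: 0x08500000
state (14b) val=-3199 bits=0x3381 at bit 6: 0x085ce040
mode (2b) val=-1 bits=0x3 at bit 4: 0x085ce070
slot (4b) val=4 bits=0x4 at bit 0: 0x085ce074
word = 0x085ce074 → big-endian bytes:
  [0]=0x08  [1]=0x5c  [2]=0xe0  [3]=0x74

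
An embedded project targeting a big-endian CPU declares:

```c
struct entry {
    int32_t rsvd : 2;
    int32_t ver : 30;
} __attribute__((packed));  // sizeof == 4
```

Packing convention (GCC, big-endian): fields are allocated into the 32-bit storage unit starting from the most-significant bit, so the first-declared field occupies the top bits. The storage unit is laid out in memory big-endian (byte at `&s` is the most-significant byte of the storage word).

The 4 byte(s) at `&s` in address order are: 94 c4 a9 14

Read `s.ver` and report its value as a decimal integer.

[0]=0x94 [1]=0xc4 [2]=0xa9 [3]=0x14 (big-endian) → word 0x94c4a914
rsvd:2 @ bit 30 → (0x94c4a914>>30)&0x3 = 0x2
ver:30 @ bit 0 → (0x94c4a914>>0)&0x3fffffff = 0x14c4a914  ←
ver signed 30b, MSB=0: value = 348432660

348432660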